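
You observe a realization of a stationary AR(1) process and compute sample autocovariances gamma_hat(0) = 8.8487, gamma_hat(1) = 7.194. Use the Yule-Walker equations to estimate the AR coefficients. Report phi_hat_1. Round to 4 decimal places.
\hat\phi_{1} = 0.8130

The Yule-Walker equations for an AR(p) process read, in matrix form,
  Gamma_p phi = r_p,   with   (Gamma_p)_{ij} = gamma(|i - j|),
                       (r_p)_i = gamma(i),   i,j = 1..p.
Substitute the sample gammas (Toeplitz matrix and right-hand side of size 1):
  Gamma_p = [[8.8487]]
  r_p     = [7.194]
With p = 1 this is the single equation gamma(0) phi_1 = gamma(1):
  phi_hat_1 = gamma(1) / gamma(0) = 7.194 / 8.8487 = 0.8130.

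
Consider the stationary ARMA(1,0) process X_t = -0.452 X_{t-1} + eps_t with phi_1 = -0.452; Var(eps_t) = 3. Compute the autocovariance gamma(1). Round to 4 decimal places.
\gamma(1) = -1.7042

Multiply the model equation by X_{t-k} and take expectations. With theta_0 = psi_0 = 1 and psi_j the MA(infinity) weights, this gives
  gamma(k) - sum_i phi_i gamma(k-i) = c_k,
  c_k = sigma^2 * sum_{j=k..q} theta_j psi_{j-k}   (c_k = 0 for k > q),
using gamma(-m) = gamma(m).
Pure AR (q = 0): c_0 = sigma^2 = 3, c_k = 0 for k >= 1.
Equations for k = 0 and k = 1 (AR order 1):
  gamma(0) = phi_1 gamma(1) + c_0
  gamma(1) = phi_1 gamma(0) + c_1
Substituting the second into the first: gamma(0) (1 - phi_1^2) = c_0 + phi_1 c_1, so
  gamma(0) = c_0 / (1 - phi_1^2) = 3 / (1 - (-0.452)^2) = 3 / 0.795696 = 3.770284.
  gamma(1) = phi_1 gamma(0) = (-0.452)(3.770284) = -1.704168.
Therefore gamma(1) = -1.7042 (to 4 decimal places).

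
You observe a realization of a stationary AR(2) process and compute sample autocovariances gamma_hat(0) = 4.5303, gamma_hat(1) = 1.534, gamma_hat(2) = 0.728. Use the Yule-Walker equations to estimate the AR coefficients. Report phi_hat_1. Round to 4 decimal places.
\hat\phi_{1} = 0.3210

The Yule-Walker equations for an AR(p) process read, in matrix form,
  Gamma_p phi = r_p,   with   (Gamma_p)_{ij} = gamma(|i - j|),
                       (r_p)_i = gamma(i),   i,j = 1..p.
Substitute the sample gammas (Toeplitz matrix and right-hand side of size 2):
  Gamma_p = [[4.5303, 1.534], [1.534, 4.5303]]
  r_p     = [1.534, 0.728]
Written out:
  4.5303 phi_1 + 1.534 phi_2 = 1.534
  1.534 phi_1 + 4.5303 phi_2 = 0.728
Solve by Cramer's rule:
  det = gamma(0)^2 - gamma(1)^2 = (4.5303)^2 - (1.534)^2 = 20.52361809 - 2.353156 = 18.17046209
  phi_hat_1 = [gamma(1) gamma(0) - gamma(1) gamma(2)] / det = [(1.534)(4.5303) - (1.534)(0.728)] / 18.17046209 = 5.8327282 / 18.17046209 = 0.321
  phi_hat_2 = [gamma(0) gamma(2) - gamma(1)^2] / det = [(4.5303)(0.728) - (1.534)^2] / 18.17046209 = 0.9449024 / 18.17046209 = 0.052
So phi_hat = [0.3210, 0.0520].
Therefore phi_hat_1 = 0.3210.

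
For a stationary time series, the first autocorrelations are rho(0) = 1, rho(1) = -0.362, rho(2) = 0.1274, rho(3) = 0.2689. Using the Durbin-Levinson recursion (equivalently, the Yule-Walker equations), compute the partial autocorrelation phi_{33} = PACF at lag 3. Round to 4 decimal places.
\phi_{33} = 0.3610

The PACF at lag k is phi_{kk}, the last component of the solution
to the Yule-Walker system G_k phi = r_k where
  (G_k)_{ij} = rho(|i - j|), (r_k)_i = rho(i), i,j = 1..k.
Equivalently, Durbin-Levinson gives phi_{kk} iteratively:
  phi_{11} = rho(1)
  phi_{kk} = [rho(k) - sum_{j=1..k-1} phi_{k-1,j} rho(k-j)]
            / [1 - sum_{j=1..k-1} phi_{k-1,j} rho(j)],
  phi_{k,j} = phi_{k-1,j} - phi_{kk} phi_{k-1,k-j},  j = 1..k-1.
Step k = 1:
  phi_11 = rho(1) = -0.362.
Step k = 2:
  phi_22 = [rho(2) - phi_11 rho(1)] / [1 - phi_11 rho(1)] = [0.1274 - (-0.362)(-0.362)] / [1 - (-0.362)(-0.362)]
         = -0.003644 / 0.868956 = -0.004194.
  Update: phi_21 = phi_11 - phi_22 phi_11 = -0.362 - (-0.004194)(-0.362) = -0.363518.
Step k = 3:
  phi_33 = [rho(3) - phi_21 rho(2) - phi_22 rho(1)] / [1 - phi_21 rho(1) - phi_22 rho(2)]
    numerator   = 0.2689 - (-0.363518)(0.1274) - (-0.004194)(-0.362) = 0.31369414
    denominator = 1 - (-0.363518)(-0.362) - (-0.004194)(0.1274) = 0.86894072
  phi_33 = 0.31369414 / 0.86894072 = 0.361.
Therefore phi_{33} = 0.3610.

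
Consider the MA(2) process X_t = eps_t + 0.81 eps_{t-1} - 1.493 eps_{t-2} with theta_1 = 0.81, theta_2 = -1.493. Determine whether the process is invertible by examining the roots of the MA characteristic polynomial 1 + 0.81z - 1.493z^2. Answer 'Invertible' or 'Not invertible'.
\text{Not invertible}

The MA(q) characteristic polynomial is P(z) = 1 + 0.81z - 1.493z^2.
Invertibility requires all roots to lie outside the unit circle, i.e. |z| > 1 for every root.
Set 1 + (0.81) z + (-1.493) z^2 = 0, i.e. a z^2 + b z + c = 0 with a = -1.493, b = 0.81, c = 1.
Discriminant D = b^2 - 4ac = (0.81)^2 - 4*(-1.493)*1 = 0.6561 - (-5.972) = 6.6281.
D >= 0, so the roots are real: z = (-b +/- sqrt(D)) / (2a) = (-0.81 +/- 2.57451) / (-2.986).
  z_1 = (-0.81 + 2.57451) / (-2.986) = -0.5909,   |z_1| = 0.5909.
  z_2 = (-0.81 - 2.57451) / (-2.986) = 1.1335,   |z_2| = 1.1335.
Moduli of all roots: 0.5909, 1.1335.
All moduli strictly greater than 1? No.
Verdict: Not invertible.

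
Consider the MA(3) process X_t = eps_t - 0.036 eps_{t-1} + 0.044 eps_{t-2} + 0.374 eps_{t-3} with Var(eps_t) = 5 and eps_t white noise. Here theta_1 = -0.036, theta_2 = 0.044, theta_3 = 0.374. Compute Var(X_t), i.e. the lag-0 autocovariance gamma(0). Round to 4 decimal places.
\gamma(0) = 5.7155

For an MA(q) process X_t = eps_t + sum_i theta_i eps_{t-i} with
Var(eps_t) = sigma^2, the variance is
  gamma(0) = sigma^2 * (1 + sum_i theta_i^2).
  sum_i theta_i^2 = (-0.036)^2 + (0.044)^2 + (0.374)^2 = 0.001296 + 0.001936 + 0.139876 = 0.143108.
  gamma(0) = 5 * (1 + 0.143108) = 5 * 1.143108 = 5.71554, which rounds to 5.7155.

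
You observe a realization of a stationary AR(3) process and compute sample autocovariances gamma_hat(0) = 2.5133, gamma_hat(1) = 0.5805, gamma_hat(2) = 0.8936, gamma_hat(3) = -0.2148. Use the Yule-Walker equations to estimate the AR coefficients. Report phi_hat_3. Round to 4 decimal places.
\hat\phi_{3} = -0.2530

The Yule-Walker equations for an AR(p) process read, in matrix form,
  Gamma_p phi = r_p,   with   (Gamma_p)_{ij} = gamma(|i - j|),
                       (r_p)_i = gamma(i),   i,j = 1..p.
Substitute the sample gammas (Toeplitz matrix and right-hand side of size 3):
  Gamma_p = [[2.5133, 0.5805, 0.8936], [0.5805, 2.5133, 0.5805], [0.8936, 0.5805, 2.5133]]
  r_p     = [0.5805, 0.8936, -0.2148]
Written out (R1..R3):
  (R1) 2.5133 phi_1 + 0.5805 phi_2 + 0.8936 phi_3 = 0.5805
  (R2) 0.5805 phi_1 + 2.5133 phi_2 + 0.5805 phi_3 = 0.8936
  (R3) 0.8936 phi_1 + 0.5805 phi_2 + 2.5133 phi_3 = -0.2148
Gaussian elimination:
  R2 <- R2 - (0.5805/2.5133) R1 = R2 - (0.230971) R1:  2.379221 phi_2 + 0.374104 phi_3 = 0.759521
  R3 <- R3 - (0.8936/2.5133) R1 = R3 - (0.355548) R1:  0.374104 phi_2 + 2.195582 phi_3 = -0.421196
  R3 <- R3 - (0.374104/2.379221) R2 = R3 - (0.157238) R2:  2.136758 phi_3 = -0.540622
Back-substitution:
  phi_hat_3 = -0.540622 / 2.136758 = -0.25301
  phi_hat_2 = (0.759521 - (0.374104)(-0.25301)) / 2.379221 = 0.359014
  phi_hat_1 = (0.5805 - (0.5805)(0.359014) - (0.8936)(-0.25301)) / 2.5133 = 0.238007
So phi_hat = [0.2380, 0.3590, -0.2530].
Therefore phi_hat_3 = -0.2530.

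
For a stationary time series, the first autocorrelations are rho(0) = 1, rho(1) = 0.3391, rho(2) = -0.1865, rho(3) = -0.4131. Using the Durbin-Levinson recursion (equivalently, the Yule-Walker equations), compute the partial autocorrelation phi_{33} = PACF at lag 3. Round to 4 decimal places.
\phi_{33} = -0.2720

The PACF at lag k is phi_{kk}, the last component of the solution
to the Yule-Walker system G_k phi = r_k where
  (G_k)_{ij} = rho(|i - j|), (r_k)_i = rho(i), i,j = 1..k.
Equivalently, Durbin-Levinson gives phi_{kk} iteratively:
  phi_{11} = rho(1)
  phi_{kk} = [rho(k) - sum_{j=1..k-1} phi_{k-1,j} rho(k-j)]
            / [1 - sum_{j=1..k-1} phi_{k-1,j} rho(j)],
  phi_{k,j} = phi_{k-1,j} - phi_{kk} phi_{k-1,k-j},  j = 1..k-1.
Step k = 1:
  phi_11 = rho(1) = 0.3391.
Step k = 2:
  phi_22 = [rho(2) - phi_11 rho(1)] / [1 - phi_11 rho(1)] = [-0.1865 - (0.3391)(0.3391)] / [1 - (0.3391)(0.3391)]
         = -0.30148881 / 0.88501119 = -0.340661.
  Update: phi_21 = phi_11 - phi_22 phi_11 = 0.3391 - (-0.340661)(0.3391) = 0.454618.
Step k = 3:
  phi_33 = [rho(3) - phi_21 rho(2) - phi_22 rho(1)] / [1 - phi_21 rho(1) - phi_22 rho(2)]
    numerator   = -0.4131 - (0.454618)(-0.1865) - (-0.340661)(0.3391) = -0.21279556
    denominator = 1 - (0.454618)(0.3391) - (-0.340661)(-0.1865) = 0.78230571
  phi_33 = -0.21279556 / 0.78230571 = -0.272.
Therefore phi_{33} = -0.2720.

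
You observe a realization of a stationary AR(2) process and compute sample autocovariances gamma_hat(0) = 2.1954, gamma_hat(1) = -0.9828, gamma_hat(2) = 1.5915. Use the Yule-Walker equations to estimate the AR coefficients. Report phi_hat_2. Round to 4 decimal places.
\hat\phi_{2} = 0.6560

The Yule-Walker equations for an AR(p) process read, in matrix form,
  Gamma_p phi = r_p,   with   (Gamma_p)_{ij} = gamma(|i - j|),
                       (r_p)_i = gamma(i),   i,j = 1..p.
Substitute the sample gammas (Toeplitz matrix and right-hand side of size 2):
  Gamma_p = [[2.1954, -0.9828], [-0.9828, 2.1954]]
  r_p     = [-0.9828, 1.5915]
Written out:
  2.1954 phi_1 - 0.9828 phi_2 = -0.9828
  -0.9828 phi_1 + 2.1954 phi_2 = 1.5915
Solve by Cramer's rule:
  det = gamma(0)^2 - gamma(1)^2 = (2.1954)^2 - (-0.9828)^2 = 4.81978116 - 0.96589584 = 3.85388532
  phi_hat_1 = [gamma(1) gamma(0) - gamma(1) gamma(2)] / det = [(-0.9828)(2.1954) - (-0.9828)(1.5915)] / 3.85388532 = -0.59351292 / 3.85388532 = -0.154
  phi_hat_2 = [gamma(0) gamma(2) - gamma(1)^2] / det = [(2.1954)(1.5915) - (-0.9828)^2] / 3.85388532 = 2.52808326 / 3.85388532 = 0.656
So phi_hat = [-0.1540, 0.6560].
Therefore phi_hat_2 = 0.6560.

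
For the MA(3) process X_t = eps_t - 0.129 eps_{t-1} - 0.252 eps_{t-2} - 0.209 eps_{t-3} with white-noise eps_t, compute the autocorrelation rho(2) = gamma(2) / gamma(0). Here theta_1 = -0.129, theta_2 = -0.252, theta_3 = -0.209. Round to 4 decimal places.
\rho(2) = -0.2002

For an MA(q) process with theta_0 = 1, the autocovariance is
  gamma(k) = sigma^2 * sum_{i=0..q-k} theta_i * theta_{i+k},
and rho(k) = gamma(k) / gamma(0). Sigma^2 cancels.
  numerator   = (1)*(-0.252) + (-0.129)*(-0.209) = -0.225039.
  denominator = (1)^2 + (-0.129)^2 + (-0.252)^2 + (-0.209)^2 = 1.123826.
  rho(2) = -0.225039 / 1.123826 = -0.2002.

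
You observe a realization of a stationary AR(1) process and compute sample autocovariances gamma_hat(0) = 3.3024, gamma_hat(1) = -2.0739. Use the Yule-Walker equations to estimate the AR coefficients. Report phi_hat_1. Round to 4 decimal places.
\hat\phi_{1} = -0.6280

The Yule-Walker equations for an AR(p) process read, in matrix form,
  Gamma_p phi = r_p,   with   (Gamma_p)_{ij} = gamma(|i - j|),
                       (r_p)_i = gamma(i),   i,j = 1..p.
Substitute the sample gammas (Toeplitz matrix and right-hand side of size 1):
  Gamma_p = [[3.3024]]
  r_p     = [-2.0739]
With p = 1 this is the single equation gamma(0) phi_1 = gamma(1):
  phi_hat_1 = gamma(1) / gamma(0) = -2.0739 / 3.3024 = -0.6280.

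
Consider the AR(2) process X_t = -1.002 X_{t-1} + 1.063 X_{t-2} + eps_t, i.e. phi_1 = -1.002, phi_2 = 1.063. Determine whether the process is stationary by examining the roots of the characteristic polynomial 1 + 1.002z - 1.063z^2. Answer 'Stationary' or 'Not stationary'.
\text{Not stationary}

The AR(p) characteristic polynomial is P(z) = 1 + 1.002z - 1.063z^2.
Stationarity requires all roots to lie outside the unit circle, i.e. |z| > 1 for every root.
Set 1 + (1.002) z + (-1.063) z^2 = 0, i.e. a z^2 + b z + c = 0 with a = -1.063, b = 1.002, c = 1.
Discriminant D = b^2 - 4ac = (1.002)^2 - 4*(-1.063)*1 = 1.004004 - (-4.252) = 5.256004.
D >= 0, so the roots are real: z = (-b +/- sqrt(D)) / (2a) = (-1.002 +/- 2.292598) / (-2.126).
  z_1 = (-1.002 + 2.292598) / (-2.126) = -0.6071,   |z_1| = 0.6071.
  z_2 = (-1.002 - 2.292598) / (-2.126) = 1.5497,   |z_2| = 1.5497.
Moduli of all roots: 0.6071, 1.5497.
All moduli strictly greater than 1? No.
Verdict: Not stationary.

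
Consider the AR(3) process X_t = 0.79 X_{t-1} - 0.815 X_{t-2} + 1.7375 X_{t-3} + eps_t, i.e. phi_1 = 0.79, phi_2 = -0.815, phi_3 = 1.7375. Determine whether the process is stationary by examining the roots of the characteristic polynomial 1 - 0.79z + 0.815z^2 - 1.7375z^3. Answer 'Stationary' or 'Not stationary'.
\text{Not stationary}

The AR(p) characteristic polynomial is P(z) = 1 - 0.79z + 0.815z^2 - 1.7375z^3.
Stationarity requires all roots to lie outside the unit circle, i.e. |z| > 1 for every root.
Degree 3: look for a simple real root z0 first, then factor out (1 - z/z0) and solve the remaining quadratic.
Testing z0 = 0.8: P(0.8) = 1 + (-0.79)(0.8) + (0.815)(0.8)^2 + (-1.7375)(0.8)^3
  = 1 + (-0.632) + (0.5216) + (-0.8896) = 0.  So z_0 = 0.8 is a root, |z_0| = 0.8.
Divide out the factor (1 - 1.25 z) = (1 - z/z0) (since 1/z0 = 1.25):
  P(z) = (1 - 1.25 z)(1 + (0.46) z + (1.39) z^2)
  [check: z-coef 0.46 - (1.25) = -0.79; z^2-coef 1.39 - (1.25)(0.46) = 0.815; z^3-coef -(1.25)(1.39) = -1.7375.]
Remaining roots from the quadratic factor 1 + (0.46) z + (1.39) z^2:
  Set 1 + (0.46) z + (1.39) z^2 = 0, i.e. a z^2 + b z + c = 0 with a = 1.39, b = 0.46, c = 1.
  Discriminant D = b^2 - 4ac = (0.46)^2 - 4*(1.39)*1 = 0.2116 - (5.56) = -5.3484.
  D < 0, so the roots are the complex-conjugate pair z = (-b +/- i sqrt(-D)) / (2a) = -0.1655 +/- 0.8319i.
  For a conjugate pair |z|^2 = z * conj(z) = (product of roots) = c/a = 1/(1.39) = 0.719424, so |z| = sqrt(0.719424) = 0.8482 for both roots.
Moduli of all roots: 0.8000, 0.8482, 0.8482.
All moduli strictly greater than 1? No.
Verdict: Not stationary.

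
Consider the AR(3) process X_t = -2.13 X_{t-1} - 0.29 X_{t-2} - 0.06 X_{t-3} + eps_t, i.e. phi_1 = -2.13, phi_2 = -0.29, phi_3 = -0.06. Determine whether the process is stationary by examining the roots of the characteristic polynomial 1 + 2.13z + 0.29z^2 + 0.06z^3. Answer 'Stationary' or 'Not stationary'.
\text{Not stationary}

The AR(p) characteristic polynomial is P(z) = 1 + 2.13z + 0.29z^2 + 0.06z^3.
Stationarity requires all roots to lie outside the unit circle, i.e. |z| > 1 for every root.
Degree 3: look for a simple real root z0 first, then factor out (1 - z/z0) and solve the remaining quadratic.
Testing z0 = -0.5: P(-0.5) = 1 + (2.13)(-0.5) + (0.29)(-0.5)^2 + (0.06)(-0.5)^3
  = 1 + (-1.065) + (0.0725) + (-0.0075) = 0.  So z_0 = -0.5 is a root, |z_0| = 0.5.
Divide out the factor (1 + 2 z) = (1 - z/z0) (since 1/z0 = -2):
  P(z) = (1 + 2 z)(1 + (0.13) z + (0.03) z^2)
  [check: z-coef 0.13 - (-2) = 2.13; z^2-coef 0.03 - (-2)(0.13) = 0.29; z^3-coef -(-2)(0.03) = 0.06.]
Remaining roots from the quadratic factor 1 + (0.13) z + (0.03) z^2:
  Set 1 + (0.13) z + (0.03) z^2 = 0, i.e. a z^2 + b z + c = 0 with a = 0.03, b = 0.13, c = 1.
  Discriminant D = b^2 - 4ac = (0.13)^2 - 4*(0.03)*1 = 0.0169 - (0.12) = -0.1031.
  D < 0, so the roots are the complex-conjugate pair z = (-b +/- i sqrt(-D)) / (2a) = -2.1667 +/- 5.3515i.
  For a conjugate pair |z|^2 = z * conj(z) = (product of roots) = c/a = 1/(0.03) = 33.333333, so |z| = sqrt(33.333333) = 5.7735 for both roots.
Moduli of all roots: 0.5000, 5.7735, 5.7735.
All moduli strictly greater than 1? No.
Verdict: Not stationary.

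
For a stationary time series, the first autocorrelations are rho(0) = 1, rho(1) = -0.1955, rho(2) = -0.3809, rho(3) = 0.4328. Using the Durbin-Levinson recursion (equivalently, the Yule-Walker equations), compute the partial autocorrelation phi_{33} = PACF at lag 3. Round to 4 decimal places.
\phi_{33} = 0.3089

The PACF at lag k is phi_{kk}, the last component of the solution
to the Yule-Walker system G_k phi = r_k where
  (G_k)_{ij} = rho(|i - j|), (r_k)_i = rho(i), i,j = 1..k.
Equivalently, Durbin-Levinson gives phi_{kk} iteratively:
  phi_{11} = rho(1)
  phi_{kk} = [rho(k) - sum_{j=1..k-1} phi_{k-1,j} rho(k-j)]
            / [1 - sum_{j=1..k-1} phi_{k-1,j} rho(j)],
  phi_{k,j} = phi_{k-1,j} - phi_{kk} phi_{k-1,k-j},  j = 1..k-1.
Step k = 1:
  phi_11 = rho(1) = -0.1955.
Step k = 2:
  phi_22 = [rho(2) - phi_11 rho(1)] / [1 - phi_11 rho(1)] = [-0.3809 - (-0.1955)(-0.1955)] / [1 - (-0.1955)(-0.1955)]
         = -0.41912025 / 0.96177975 = -0.435776.
  Update: phi_21 = phi_11 - phi_22 phi_11 = -0.1955 - (-0.435776)(-0.1955) = -0.280694.
Step k = 3:
  phi_33 = [rho(3) - phi_21 rho(2) - phi_22 rho(1)] / [1 - phi_21 rho(1) - phi_22 rho(2)]
    numerator   = 0.4328 - (-0.280694)(-0.3809) - (-0.435776)(-0.1955) = 0.24068945
    denominator = 1 - (-0.280694)(-0.1955) - (-0.435776)(-0.3809) = 0.77913733
  phi_33 = 0.24068945 / 0.77913733 = 0.3089.
Therefore phi_{33} = 0.3089.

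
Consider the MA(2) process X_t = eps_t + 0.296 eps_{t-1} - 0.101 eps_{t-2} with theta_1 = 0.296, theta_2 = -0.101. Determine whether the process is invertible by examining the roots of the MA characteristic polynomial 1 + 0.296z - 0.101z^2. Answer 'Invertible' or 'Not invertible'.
\text{Invertible}

The MA(q) characteristic polynomial is P(z) = 1 + 0.296z - 0.101z^2.
Invertibility requires all roots to lie outside the unit circle, i.e. |z| > 1 for every root.
Set 1 + (0.296) z + (-0.101) z^2 = 0, i.e. a z^2 + b z + c = 0 with a = -0.101, b = 0.296, c = 1.
Discriminant D = b^2 - 4ac = (0.296)^2 - 4*(-0.101)*1 = 0.087616 - (-0.404) = 0.491616.
D >= 0, so the roots are real: z = (-b +/- sqrt(D)) / (2a) = (-0.296 +/- 0.701153) / (-0.202).
  z_1 = (-0.296 + 0.701153) / (-0.202) = -2.0057,   |z_1| = 2.0057.
  z_2 = (-0.296 - 0.701153) / (-0.202) = 4.9364,   |z_2| = 4.9364.
Moduli of all roots: 2.0057, 4.9364.
All moduli strictly greater than 1? Yes.
Verdict: Invertible.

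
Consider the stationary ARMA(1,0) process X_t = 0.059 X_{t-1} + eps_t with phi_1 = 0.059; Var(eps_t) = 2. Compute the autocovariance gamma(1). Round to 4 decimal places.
\gamma(1) = 0.1184

Multiply the model equation by X_{t-k} and take expectations. With theta_0 = psi_0 = 1 and psi_j the MA(infinity) weights, this gives
  gamma(k) - sum_i phi_i gamma(k-i) = c_k,
  c_k = sigma^2 * sum_{j=k..q} theta_j psi_{j-k}   (c_k = 0 for k > q),
using gamma(-m) = gamma(m).
Pure AR (q = 0): c_0 = sigma^2 = 2, c_k = 0 for k >= 1.
Equations for k = 0 and k = 1 (AR order 1):
  gamma(0) = phi_1 gamma(1) + c_0
  gamma(1) = phi_1 gamma(0) + c_1
Substituting the second into the first: gamma(0) (1 - phi_1^2) = c_0 + phi_1 c_1, so
  gamma(0) = c_0 / (1 - phi_1^2) = 2 / (1 - (0.059)^2) = 2 / 0.996519 = 2.006986.
  gamma(1) = phi_1 gamma(0) = (0.059)(2.006986) = 0.118412.
Therefore gamma(1) = 0.1184 (to 4 decimal places).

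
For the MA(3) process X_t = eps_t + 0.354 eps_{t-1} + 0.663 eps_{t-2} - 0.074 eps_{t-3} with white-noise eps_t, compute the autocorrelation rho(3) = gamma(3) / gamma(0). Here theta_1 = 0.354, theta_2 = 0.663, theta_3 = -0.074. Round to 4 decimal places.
\rho(3) = -0.0471

For an MA(q) process with theta_0 = 1, the autocovariance is
  gamma(k) = sigma^2 * sum_{i=0..q-k} theta_i * theta_{i+k},
and rho(k) = gamma(k) / gamma(0). Sigma^2 cancels.
  numerator   = (1)*(-0.074) = -0.074.
  denominator = (1)^2 + (0.354)^2 + (0.663)^2 + (-0.074)^2 = 1.570361.
  rho(3) = -0.074 / 1.570361 = -0.0471.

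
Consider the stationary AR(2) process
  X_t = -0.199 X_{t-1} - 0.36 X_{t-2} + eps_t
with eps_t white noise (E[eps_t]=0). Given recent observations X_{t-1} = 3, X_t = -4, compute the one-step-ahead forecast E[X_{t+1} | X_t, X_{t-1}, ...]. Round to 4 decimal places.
E[X_{t+1} \mid \mathcal F_t] = -0.2840

For an AR(p) model X_t = c + sum_i phi_i X_{t-i} + eps_t, the
one-step-ahead conditional mean is
  E[X_{t+1} | X_t, ...] = c + sum_i phi_i X_{t+1-i}.
Substitute known values:
  E[X_{t+1} | ...] = (-0.199) * (-4) + (-0.36) * (3)
                   = -0.2840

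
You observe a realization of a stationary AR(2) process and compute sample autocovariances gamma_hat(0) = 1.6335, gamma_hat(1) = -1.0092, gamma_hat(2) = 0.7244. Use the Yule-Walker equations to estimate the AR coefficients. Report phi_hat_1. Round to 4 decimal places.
\hat\phi_{1} = -0.5561

The Yule-Walker equations for an AR(p) process read, in matrix form,
  Gamma_p phi = r_p,   with   (Gamma_p)_{ij} = gamma(|i - j|),
                       (r_p)_i = gamma(i),   i,j = 1..p.
Substitute the sample gammas (Toeplitz matrix and right-hand side of size 2):
  Gamma_p = [[1.6335, -1.0092], [-1.0092, 1.6335]]
  r_p     = [-1.0092, 0.7244]
Written out:
  1.6335 phi_1 - 1.0092 phi_2 = -1.0092
  -1.0092 phi_1 + 1.6335 phi_2 = 0.7244
Solve by Cramer's rule:
  det = gamma(0)^2 - gamma(1)^2 = (1.6335)^2 - (-1.0092)^2 = 2.66832225 - 1.01848464 = 1.64983761
  phi_hat_1 = [gamma(1) gamma(0) - gamma(1) gamma(2)] / det = [(-1.0092)(1.6335) - (-1.0092)(0.7244)] / 1.64983761 = -0.91746372 / 1.64983761 = -0.5561
  phi_hat_2 = [gamma(0) gamma(2) - gamma(1)^2] / det = [(1.6335)(0.7244) - (-1.0092)^2] / 1.64983761 = 0.16482276 / 1.64983761 = 0.0999
So phi_hat = [-0.5561, 0.0999].
Therefore phi_hat_1 = -0.5561.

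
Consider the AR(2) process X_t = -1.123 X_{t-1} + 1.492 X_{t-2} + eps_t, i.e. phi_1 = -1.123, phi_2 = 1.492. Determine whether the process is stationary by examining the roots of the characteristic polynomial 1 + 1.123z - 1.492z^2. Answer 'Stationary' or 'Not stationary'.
\text{Not stationary}

The AR(p) characteristic polynomial is P(z) = 1 + 1.123z - 1.492z^2.
Stationarity requires all roots to lie outside the unit circle, i.e. |z| > 1 for every root.
Set 1 + (1.123) z + (-1.492) z^2 = 0, i.e. a z^2 + b z + c = 0 with a = -1.492, b = 1.123, c = 1.
Discriminant D = b^2 - 4ac = (1.123)^2 - 4*(-1.492)*1 = 1.261129 - (-5.968) = 7.229129.
D >= 0, so the roots are real: z = (-b +/- sqrt(D)) / (2a) = (-1.123 +/- 2.688704) / (-2.984).
  z_1 = (-1.123 + 2.688704) / (-2.984) = -0.5247,   |z_1| = 0.5247.
  z_2 = (-1.123 - 2.688704) / (-2.984) = 1.2774,   |z_2| = 1.2774.
Moduli of all roots: 0.5247, 1.2774.
All moduli strictly greater than 1? No.
Verdict: Not stationary.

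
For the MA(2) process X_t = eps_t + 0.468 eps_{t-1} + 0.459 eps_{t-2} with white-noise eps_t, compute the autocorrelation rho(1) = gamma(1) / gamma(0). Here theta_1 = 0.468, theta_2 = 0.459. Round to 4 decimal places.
\rho(1) = 0.4776

For an MA(q) process with theta_0 = 1, the autocovariance is
  gamma(k) = sigma^2 * sum_{i=0..q-k} theta_i * theta_{i+k},
and rho(k) = gamma(k) / gamma(0). Sigma^2 cancels.
  numerator   = (1)*(0.468) + (0.468)*(0.459) = 0.682812.
  denominator = (1)^2 + (0.468)^2 + (0.459)^2 = 1.429705.
  rho(1) = 0.682812 / 1.429705 = 0.4776.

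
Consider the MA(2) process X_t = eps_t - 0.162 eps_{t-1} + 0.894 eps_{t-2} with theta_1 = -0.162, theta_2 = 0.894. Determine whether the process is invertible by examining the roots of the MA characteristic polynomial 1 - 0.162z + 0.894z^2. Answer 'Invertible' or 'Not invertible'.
\text{Invertible}

The MA(q) characteristic polynomial is P(z) = 1 - 0.162z + 0.894z^2.
Invertibility requires all roots to lie outside the unit circle, i.e. |z| > 1 for every root.
Set 1 + (-0.162) z + (0.894) z^2 = 0, i.e. a z^2 + b z + c = 0 with a = 0.894, b = -0.162, c = 1.
Discriminant D = b^2 - 4ac = (-0.162)^2 - 4*(0.894)*1 = 0.026244 - (3.576) = -3.549756.
D < 0, so the roots are the complex-conjugate pair z = (-b +/- i sqrt(-D)) / (2a) = 0.0906 +/- 1.0537i.
For a conjugate pair |z|^2 = z * conj(z) = (product of roots) = c/a = 1/(0.894) = 1.118568, so |z| = sqrt(1.118568) = 1.0576 for both roots.
Moduli of all roots: 1.0576, 1.0576.
All moduli strictly greater than 1? Yes.
Verdict: Invertible.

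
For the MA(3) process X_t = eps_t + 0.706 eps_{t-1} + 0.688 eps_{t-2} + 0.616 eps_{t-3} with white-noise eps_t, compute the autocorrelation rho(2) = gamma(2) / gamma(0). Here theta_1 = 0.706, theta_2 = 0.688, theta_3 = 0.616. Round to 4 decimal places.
\rho(2) = 0.4776

For an MA(q) process with theta_0 = 1, the autocovariance is
  gamma(k) = sigma^2 * sum_{i=0..q-k} theta_i * theta_{i+k},
and rho(k) = gamma(k) / gamma(0). Sigma^2 cancels.
  numerator   = (1)*(0.688) + (0.706)*(0.616) = 1.122896.
  denominator = (1)^2 + (0.706)^2 + (0.688)^2 + (0.616)^2 = 2.351236.
  rho(2) = 1.122896 / 2.351236 = 0.4776.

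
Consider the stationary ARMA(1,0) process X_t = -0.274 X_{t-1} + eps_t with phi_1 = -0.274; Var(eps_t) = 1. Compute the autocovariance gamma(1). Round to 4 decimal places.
\gamma(1) = -0.2962

Multiply the model equation by X_{t-k} and take expectations. With theta_0 = psi_0 = 1 and psi_j the MA(infinity) weights, this gives
  gamma(k) - sum_i phi_i gamma(k-i) = c_k,
  c_k = sigma^2 * sum_{j=k..q} theta_j psi_{j-k}   (c_k = 0 for k > q),
using gamma(-m) = gamma(m).
Pure AR (q = 0): c_0 = sigma^2 = 1, c_k = 0 for k >= 1.
Equations for k = 0 and k = 1 (AR order 1):
  gamma(0) = phi_1 gamma(1) + c_0
  gamma(1) = phi_1 gamma(0) + c_1
Substituting the second into the first: gamma(0) (1 - phi_1^2) = c_0 + phi_1 c_1, so
  gamma(0) = c_0 / (1 - phi_1^2) = 1 / (1 - (-0.274)^2) = 1 / 0.924924 = 1.08117.
  gamma(1) = phi_1 gamma(0) = (-0.274)(1.08117) = -0.296241.
Therefore gamma(1) = -0.2962 (to 4 decimal places).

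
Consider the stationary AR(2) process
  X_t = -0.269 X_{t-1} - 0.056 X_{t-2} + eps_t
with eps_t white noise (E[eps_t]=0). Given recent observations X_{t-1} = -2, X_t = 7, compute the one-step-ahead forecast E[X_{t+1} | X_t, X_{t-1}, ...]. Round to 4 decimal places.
E[X_{t+1} \mid \mathcal F_t] = -1.7710

For an AR(p) model X_t = c + sum_i phi_i X_{t-i} + eps_t, the
one-step-ahead conditional mean is
  E[X_{t+1} | X_t, ...] = c + sum_i phi_i X_{t+1-i}.
Substitute known values:
  E[X_{t+1} | ...] = (-0.269) * (7) + (-0.056) * (-2)
                   = -1.7710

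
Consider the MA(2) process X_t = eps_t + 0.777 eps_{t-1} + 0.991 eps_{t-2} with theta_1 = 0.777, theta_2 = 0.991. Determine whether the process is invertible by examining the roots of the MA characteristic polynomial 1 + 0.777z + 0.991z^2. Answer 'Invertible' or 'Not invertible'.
\text{Invertible}

The MA(q) characteristic polynomial is P(z) = 1 + 0.777z + 0.991z^2.
Invertibility requires all roots to lie outside the unit circle, i.e. |z| > 1 for every root.
Set 1 + (0.777) z + (0.991) z^2 = 0, i.e. a z^2 + b z + c = 0 with a = 0.991, b = 0.777, c = 1.
Discriminant D = b^2 - 4ac = (0.777)^2 - 4*(0.991)*1 = 0.603729 - (3.964) = -3.360271.
D < 0, so the roots are the complex-conjugate pair z = (-b +/- i sqrt(-D)) / (2a) = -0.392 +/- 0.9249i.
For a conjugate pair |z|^2 = z * conj(z) = (product of roots) = c/a = 1/(0.991) = 1.009082, so |z| = sqrt(1.009082) = 1.0045 for both roots.
Moduli of all roots: 1.0045, 1.0045.
All moduli strictly greater than 1? Yes.
Verdict: Invertible.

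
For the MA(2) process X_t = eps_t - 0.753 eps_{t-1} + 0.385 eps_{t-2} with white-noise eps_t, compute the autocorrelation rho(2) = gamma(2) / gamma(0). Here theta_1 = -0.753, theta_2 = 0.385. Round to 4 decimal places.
\rho(2) = 0.2245

For an MA(q) process with theta_0 = 1, the autocovariance is
  gamma(k) = sigma^2 * sum_{i=0..q-k} theta_i * theta_{i+k},
and rho(k) = gamma(k) / gamma(0). Sigma^2 cancels.
  numerator   = (1)*(0.385) = 0.385.
  denominator = (1)^2 + (-0.753)^2 + (0.385)^2 = 1.715234.
  rho(2) = 0.385 / 1.715234 = 0.2245.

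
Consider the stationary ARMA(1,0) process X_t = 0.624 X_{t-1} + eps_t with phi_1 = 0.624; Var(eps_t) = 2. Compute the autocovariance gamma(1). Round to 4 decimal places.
\gamma(1) = 2.0438

Multiply the model equation by X_{t-k} and take expectations. With theta_0 = psi_0 = 1 and psi_j the MA(infinity) weights, this gives
  gamma(k) - sum_i phi_i gamma(k-i) = c_k,
  c_k = sigma^2 * sum_{j=k..q} theta_j psi_{j-k}   (c_k = 0 for k > q),
using gamma(-m) = gamma(m).
Pure AR (q = 0): c_0 = sigma^2 = 2, c_k = 0 for k >= 1.
Equations for k = 0 and k = 1 (AR order 1):
  gamma(0) = phi_1 gamma(1) + c_0
  gamma(1) = phi_1 gamma(0) + c_1
Substituting the second into the first: gamma(0) (1 - phi_1^2) = c_0 + phi_1 c_1, so
  gamma(0) = c_0 / (1 - phi_1^2) = 2 / (1 - (0.624)^2) = 2 / 0.610624 = 3.275338.
  gamma(1) = phi_1 gamma(0) = (0.624)(3.275338) = 2.043811.
Therefore gamma(1) = 2.0438 (to 4 decimal places).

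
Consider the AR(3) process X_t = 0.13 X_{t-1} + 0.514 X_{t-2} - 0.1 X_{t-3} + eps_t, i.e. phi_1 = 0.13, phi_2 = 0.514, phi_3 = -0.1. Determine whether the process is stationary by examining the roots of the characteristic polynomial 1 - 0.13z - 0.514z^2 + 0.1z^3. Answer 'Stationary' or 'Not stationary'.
\text{Stationary}

The AR(p) characteristic polynomial is P(z) = 1 - 0.13z - 0.514z^2 + 0.1z^3.
Stationarity requires all roots to lie outside the unit circle, i.e. |z| > 1 for every root.
Degree 3: look for a simple real root z0 first, then factor out (1 - z/z0) and solve the remaining quadratic.
Testing z0 = 5: P(5) = 1 + (-0.13)(5) + (-0.514)(5)^2 + (0.1)(5)^3
  = 1 + (-0.65) + (-12.85) + (12.5) = 0.  So z_0 = 5 is a root, |z_0| = 5.
Divide out the factor (1 - 0.2 z) = (1 - z/z0) (since 1/z0 = 0.2):
  P(z) = (1 - 0.2 z)(1 + (0.07) z + (-0.5) z^2)
  [check: z-coef 0.07 - (0.2) = -0.13; z^2-coef -0.5 - (0.2)(0.07) = -0.514; z^3-coef -(0.2)(-0.5) = 0.1.]
Remaining roots from the quadratic factor 1 + (0.07) z + (-0.5) z^2:
  Set 1 + (0.07) z + (-0.5) z^2 = 0, i.e. a z^2 + b z + c = 0 with a = -0.5, b = 0.07, c = 1.
  Discriminant D = b^2 - 4ac = (0.07)^2 - 4*(-0.5)*1 = 0.0049 - (-2) = 2.0049.
  D >= 0, so the roots are real: z = (-b +/- sqrt(D)) / (2a) = (-0.07 +/- 1.415945) / (-1).
    z_1 = (-0.07 + 1.415945) / (-1) = -1.3459,   |z_1| = 1.3459.
    z_2 = (-0.07 - 1.415945) / (-1) = 1.4859,   |z_2| = 1.4859.
Moduli of all roots: 5.0000, 1.3459, 1.4859.
All moduli strictly greater than 1? Yes.
Verdict: Stationary.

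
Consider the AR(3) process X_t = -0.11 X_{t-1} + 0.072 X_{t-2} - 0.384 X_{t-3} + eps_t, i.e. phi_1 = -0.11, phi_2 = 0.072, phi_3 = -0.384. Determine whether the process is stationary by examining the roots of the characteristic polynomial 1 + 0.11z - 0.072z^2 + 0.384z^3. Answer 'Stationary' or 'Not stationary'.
\text{Stationary}

The AR(p) characteristic polynomial is P(z) = 1 + 0.11z - 0.072z^2 + 0.384z^3.
Stationarity requires all roots to lie outside the unit circle, i.e. |z| > 1 for every root.
Degree 3: look for a simple real root z0 first, then factor out (1 - z/z0) and solve the remaining quadratic.
Testing z0 = -1.25: P(-1.25) = 1 + (0.11)(-1.25) + (-0.072)(-1.25)^2 + (0.384)(-1.25)^3
  = 1 + (-0.1375) + (-0.1125) + (-0.75) = 0.  So z_0 = -1.25 is a root, |z_0| = 1.25.
Divide out the factor (1 + 0.8 z) = (1 - z/z0) (since 1/z0 = -0.8):
  P(z) = (1 + 0.8 z)(1 + (-0.69) z + (0.48) z^2)
  [check: z-coef -0.69 - (-0.8) = 0.11; z^2-coef 0.48 - (-0.8)(-0.69) = -0.072; z^3-coef -(-0.8)(0.48) = 0.384.]
Remaining roots from the quadratic factor 1 + (-0.69) z + (0.48) z^2:
  Set 1 + (-0.69) z + (0.48) z^2 = 0, i.e. a z^2 + b z + c = 0 with a = 0.48, b = -0.69, c = 1.
  Discriminant D = b^2 - 4ac = (-0.69)^2 - 4*(0.48)*1 = 0.4761 - (1.92) = -1.4439.
  D < 0, so the roots are the complex-conjugate pair z = (-b +/- i sqrt(-D)) / (2a) = 0.7188 +/- 1.2517i.
  For a conjugate pair |z|^2 = z * conj(z) = (product of roots) = c/a = 1/(0.48) = 2.083333, so |z| = sqrt(2.083333) = 1.4434 for both roots.
Moduli of all roots: 1.2500, 1.4434, 1.4434.
All moduli strictly greater than 1? Yes.
Verdict: Stationary.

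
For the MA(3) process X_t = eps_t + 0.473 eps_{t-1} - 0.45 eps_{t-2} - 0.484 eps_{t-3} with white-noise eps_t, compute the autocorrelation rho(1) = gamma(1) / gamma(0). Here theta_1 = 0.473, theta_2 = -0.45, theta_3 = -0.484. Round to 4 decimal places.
\rho(1) = 0.2878

For an MA(q) process with theta_0 = 1, the autocovariance is
  gamma(k) = sigma^2 * sum_{i=0..q-k} theta_i * theta_{i+k},
and rho(k) = gamma(k) / gamma(0). Sigma^2 cancels.
  numerator   = (1)*(0.473) + (0.473)*(-0.45) + (-0.45)*(-0.484) = 0.47795.
  denominator = (1)^2 + (0.473)^2 + (-0.45)^2 + (-0.484)^2 = 1.660485.
  rho(1) = 0.47795 / 1.660485 = 0.2878.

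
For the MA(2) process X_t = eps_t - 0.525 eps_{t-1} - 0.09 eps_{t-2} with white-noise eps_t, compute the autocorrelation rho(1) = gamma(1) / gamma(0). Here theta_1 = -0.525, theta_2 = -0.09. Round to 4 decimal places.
\rho(1) = -0.3722

For an MA(q) process with theta_0 = 1, the autocovariance is
  gamma(k) = sigma^2 * sum_{i=0..q-k} theta_i * theta_{i+k},
and rho(k) = gamma(k) / gamma(0). Sigma^2 cancels.
  numerator   = (1)*(-0.525) + (-0.525)*(-0.09) = -0.47775.
  denominator = (1)^2 + (-0.525)^2 + (-0.09)^2 = 1.283725.
  rho(1) = -0.47775 / 1.283725 = -0.3722.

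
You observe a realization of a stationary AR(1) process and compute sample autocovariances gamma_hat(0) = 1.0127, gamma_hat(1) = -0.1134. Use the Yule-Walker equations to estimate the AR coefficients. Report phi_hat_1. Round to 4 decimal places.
\hat\phi_{1} = -0.1120

The Yule-Walker equations for an AR(p) process read, in matrix form,
  Gamma_p phi = r_p,   with   (Gamma_p)_{ij} = gamma(|i - j|),
                       (r_p)_i = gamma(i),   i,j = 1..p.
Substitute the sample gammas (Toeplitz matrix and right-hand side of size 1):
  Gamma_p = [[1.0127]]
  r_p     = [-0.1134]
With p = 1 this is the single equation gamma(0) phi_1 = gamma(1):
  phi_hat_1 = gamma(1) / gamma(0) = -0.1134 / 1.0127 = -0.1120.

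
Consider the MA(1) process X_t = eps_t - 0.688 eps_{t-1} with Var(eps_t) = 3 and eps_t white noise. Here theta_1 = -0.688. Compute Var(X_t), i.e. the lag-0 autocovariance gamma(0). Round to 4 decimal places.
\gamma(0) = 4.4200

For an MA(q) process X_t = eps_t + sum_i theta_i eps_{t-i} with
Var(eps_t) = sigma^2, the variance is
  gamma(0) = sigma^2 * (1 + sum_i theta_i^2).
  sum_i theta_i^2 = (-0.688)^2 = 0.473344.
  gamma(0) = 3 * (1 + 0.473344) = 3 * 1.473344 = 4.420032, which rounds to 4.4200.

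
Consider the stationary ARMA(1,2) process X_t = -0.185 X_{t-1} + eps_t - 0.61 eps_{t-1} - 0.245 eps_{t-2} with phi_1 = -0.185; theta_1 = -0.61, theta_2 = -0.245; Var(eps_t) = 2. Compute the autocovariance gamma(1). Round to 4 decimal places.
\gamma(1) = -1.4380

Multiply the model equation by X_{t-k} and take expectations. With theta_0 = psi_0 = 1 and psi_j the MA(infinity) weights, this gives
  gamma(k) - sum_i phi_i gamma(k-i) = c_k,
  c_k = sigma^2 * sum_{j=k..q} theta_j psi_{j-k}   (c_k = 0 for k > q),
using gamma(-m) = gamma(m).
psi-weights needed (psi_j = theta_j + sum_i phi_i psi_{j-i}):
  psi_1 = theta_1 + phi_1 = -0.61 + (-0.185) = -0.795
  psi_2 = theta_2 + phi_1 psi_1 = -0.245 + (-0.185)(-0.795) = -0.097925
Right-hand sides:
  c_0 = sigma^2 (1 + theta_1 psi_1 + theta_2 psi_2) = 2 * (1 + (-0.61)(-0.795) + (-0.245)(-0.097925)) = 2 * 1.508942 = 3.017883
  c_1 = sigma^2 (theta_1 + theta_2 psi_1) = 2 * (-0.61 + (-0.245)(-0.795)) = -0.83045
  c_2 = sigma^2 theta_2 = 2 * (-0.245) = -0.49
Equations for k = 0 and k = 1 (AR order 1):
  gamma(0) = phi_1 gamma(1) + c_0
  gamma(1) = phi_1 gamma(0) + c_1
Substituting the second into the first: gamma(0) (1 - phi_1^2) = c_0 + phi_1 c_1, so
  gamma(0) = (c_0 + phi_1 c_1) / (1 - phi_1^2) = (3.017883 + (-0.185)(-0.83045)) / (1 - (-0.185)^2) = 3.171516 / 0.965775 = 3.283908.
  gamma(1) = phi_1 gamma(0) + c_1 = (-0.185)(3.283908) + (-0.83045) = -1.437973.
Therefore gamma(1) = -1.4380 (to 4 decimal places).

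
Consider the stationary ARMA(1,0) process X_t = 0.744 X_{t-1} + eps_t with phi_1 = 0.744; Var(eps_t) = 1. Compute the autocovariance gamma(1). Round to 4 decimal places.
\gamma(1) = 1.6664

Multiply the model equation by X_{t-k} and take expectations. With theta_0 = psi_0 = 1 and psi_j the MA(infinity) weights, this gives
  gamma(k) - sum_i phi_i gamma(k-i) = c_k,
  c_k = sigma^2 * sum_{j=k..q} theta_j psi_{j-k}   (c_k = 0 for k > q),
using gamma(-m) = gamma(m).
Pure AR (q = 0): c_0 = sigma^2 = 1, c_k = 0 for k >= 1.
Equations for k = 0 and k = 1 (AR order 1):
  gamma(0) = phi_1 gamma(1) + c_0
  gamma(1) = phi_1 gamma(0) + c_1
Substituting the second into the first: gamma(0) (1 - phi_1^2) = c_0 + phi_1 c_1, so
  gamma(0) = c_0 / (1 - phi_1^2) = 1 / (1 - (0.744)^2) = 1 / 0.446464 = 2.239822.
  gamma(1) = phi_1 gamma(0) = (0.744)(2.239822) = 1.666428.
Therefore gamma(1) = 1.6664 (to 4 decimal places).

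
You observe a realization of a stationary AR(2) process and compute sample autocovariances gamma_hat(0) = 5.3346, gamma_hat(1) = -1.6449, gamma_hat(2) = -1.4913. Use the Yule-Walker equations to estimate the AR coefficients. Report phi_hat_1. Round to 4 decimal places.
\hat\phi_{1} = -0.4360

The Yule-Walker equations for an AR(p) process read, in matrix form,
  Gamma_p phi = r_p,   with   (Gamma_p)_{ij} = gamma(|i - j|),
                       (r_p)_i = gamma(i),   i,j = 1..p.
Substitute the sample gammas (Toeplitz matrix and right-hand side of size 2):
  Gamma_p = [[5.3346, -1.6449], [-1.6449, 5.3346]]
  r_p     = [-1.6449, -1.4913]
Written out:
  5.3346 phi_1 - 1.6449 phi_2 = -1.6449
  -1.6449 phi_1 + 5.3346 phi_2 = -1.4913
Solve by Cramer's rule:
  det = gamma(0)^2 - gamma(1)^2 = (5.3346)^2 - (-1.6449)^2 = 28.45795716 - 2.70569601 = 25.75226115
  phi_hat_1 = [gamma(1) gamma(0) - gamma(1) gamma(2)] / det = [(-1.6449)(5.3346) - (-1.6449)(-1.4913)] / 25.75226115 = -11.22792291 / 25.75226115 = -0.436
  phi_hat_2 = [gamma(0) gamma(2) - gamma(1)^2] / det = [(5.3346)(-1.4913) - (-1.6449)^2] / 25.75226115 = -10.66118499 / 25.75226115 = -0.414
So phi_hat = [-0.4360, -0.4140].
Therefore phi_hat_1 = -0.4360.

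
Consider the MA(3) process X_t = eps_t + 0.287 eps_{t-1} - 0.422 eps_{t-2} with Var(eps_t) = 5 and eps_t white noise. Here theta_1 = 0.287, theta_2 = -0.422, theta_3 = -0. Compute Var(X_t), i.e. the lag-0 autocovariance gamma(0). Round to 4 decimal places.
\gamma(0) = 6.3023

For an MA(q) process X_t = eps_t + sum_i theta_i eps_{t-i} with
Var(eps_t) = sigma^2, the variance is
  gamma(0) = sigma^2 * (1 + sum_i theta_i^2).
  sum_i theta_i^2 = (0.287)^2 + (-0.422)^2 + (-0)^2 = 0.082369 + 0.178084 + 0 = 0.260453.
  gamma(0) = 5 * (1 + 0.260453) = 5 * 1.260453 = 6.302265, which rounds to 6.3023.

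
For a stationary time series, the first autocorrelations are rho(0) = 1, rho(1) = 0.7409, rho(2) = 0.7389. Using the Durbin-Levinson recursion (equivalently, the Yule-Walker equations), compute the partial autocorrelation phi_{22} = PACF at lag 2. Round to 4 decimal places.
\phi_{22} = 0.4212

The PACF at lag k is phi_{kk}, the last component of the solution
to the Yule-Walker system G_k phi = r_k where
  (G_k)_{ij} = rho(|i - j|), (r_k)_i = rho(i), i,j = 1..k.
Equivalently, Durbin-Levinson gives phi_{kk} iteratively:
  phi_{11} = rho(1)
  phi_{kk} = [rho(k) - sum_{j=1..k-1} phi_{k-1,j} rho(k-j)]
            / [1 - sum_{j=1..k-1} phi_{k-1,j} rho(j)],
  phi_{k,j} = phi_{k-1,j} - phi_{kk} phi_{k-1,k-j},  j = 1..k-1.
Step k = 1:
  phi_11 = rho(1) = 0.7409.
Step k = 2:
  phi_22 = [rho(2) - phi_11 rho(1)] / [1 - phi_11 rho(1)] = [0.7389 - (0.7409)(0.7409)] / [1 - (0.7409)(0.7409)]
         = 0.18996719 / 0.45106719 = 0.4212.
Therefore phi_{22} = 0.4212.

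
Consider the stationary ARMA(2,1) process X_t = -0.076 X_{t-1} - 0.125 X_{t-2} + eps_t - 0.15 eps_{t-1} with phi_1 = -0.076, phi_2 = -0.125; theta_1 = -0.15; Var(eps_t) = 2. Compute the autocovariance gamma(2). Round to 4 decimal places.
\gamma(2) = -0.2348

Multiply the model equation by X_{t-k} and take expectations. With theta_0 = psi_0 = 1 and psi_j the MA(infinity) weights, this gives
  gamma(k) - sum_i phi_i gamma(k-i) = c_k,
  c_k = sigma^2 * sum_{j=k..q} theta_j psi_{j-k}   (c_k = 0 for k > q),
using gamma(-m) = gamma(m).
psi-weights needed (psi_j = theta_j + sum_i phi_i psi_{j-i}):
  psi_1 = theta_1 + phi_1 = -0.15 + (-0.076) = -0.226
Right-hand sides:
  c_0 = sigma^2 (1 + theta_1 psi_1) = 2 * (1 + (-0.15)(-0.226)) = 2 * 1.0339 = 2.0678
  c_1 = sigma^2 theta_1 = 2 * (-0.15) = -0.3
  c_2 = 0
Equations for k = 0, 1, 2 (AR order 2, c_2 = 0):
  (E0) gamma(0) = phi_1 gamma(1) + phi_2 gamma(2) + c_0
  (E1) gamma(1) = phi_1 gamma(0) + phi_2 gamma(1) + c_1
  (E2) gamma(2) = phi_1 gamma(1) + phi_2 gamma(0)
From (E1): gamma(1) = A gamma(0) + B with
  A = phi_1 / (1 - phi_2) = -0.076 / 1.125 = -0.067556,   B = c_1 / (1 - phi_2) = -0.3 / 1.125 = -0.266667.
Insert (E2) into (E0): gamma(0) (1 - phi_2^2) = phi_1 (1 + phi_2) gamma(1) + c_0.
  phi_1 (1 + phi_2) = (-0.076)(0.875) = -0.0665,   1 - phi_2^2 = 0.984375.
Replace gamma(1) by A gamma(0) + B and collect gamma(0):
  gamma(0) [0.984375 - (-0.0665)(-0.067556)] = (-0.0665)(-0.266667) + 2.0678
  gamma(0) * 0.979883 = 2.085533
  gamma(0) = 2.085533 / 0.979883 = 2.12835.
  gamma(1) = A gamma(0) + B = (-0.067556)(2.12835) + (-0.266667) = -0.410449.
  gamma(2) = phi_1 gamma(1) + phi_2 gamma(0) = (-0.076)(-0.410449) + (-0.125)(2.12835) = -0.23485.
Therefore gamma(2) = -0.2348 (to 4 decimal places).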